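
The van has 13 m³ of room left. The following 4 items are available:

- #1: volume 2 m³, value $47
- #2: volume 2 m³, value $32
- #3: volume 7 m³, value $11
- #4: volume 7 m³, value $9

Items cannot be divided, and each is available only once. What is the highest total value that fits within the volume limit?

$90

This is a 0/1 knapsack; check combinations near the capacity.
- #1+#2+#3: volume 2+2+7=11, value 47+32+11=90
- #1+#2+#4: volume 2+2+7=11, value 47+32+9=88
- #1+#2: volume 2+2=4, value 47+32=79
- #1+#3: volume 2+7=9, value 47+11=58
- #1+#4: volume 2+7=9, value 47+9=56
Best: $90.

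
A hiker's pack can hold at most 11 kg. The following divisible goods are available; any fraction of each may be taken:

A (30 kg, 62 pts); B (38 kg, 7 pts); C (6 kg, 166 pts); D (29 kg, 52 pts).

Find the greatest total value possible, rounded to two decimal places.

176.33

Take in order of value per unit:
- C (166/6 per unit): all 6 → value 166, running total 166.00
- A (62/30 per unit): 5 of 30 → value 5×62/30 = 10.3333, running total 176.33
Total 176.33.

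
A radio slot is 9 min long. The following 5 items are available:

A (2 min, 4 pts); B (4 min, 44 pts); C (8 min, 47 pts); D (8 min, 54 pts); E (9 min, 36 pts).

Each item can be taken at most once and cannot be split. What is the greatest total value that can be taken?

54 pts

This is a 0/1 knapsack; check combinations near the capacity.
- D: duration 8, value 54
- A+B: duration 2+4=6, value 4+44=48
- C: duration 8, value 47
Best: 54 pts.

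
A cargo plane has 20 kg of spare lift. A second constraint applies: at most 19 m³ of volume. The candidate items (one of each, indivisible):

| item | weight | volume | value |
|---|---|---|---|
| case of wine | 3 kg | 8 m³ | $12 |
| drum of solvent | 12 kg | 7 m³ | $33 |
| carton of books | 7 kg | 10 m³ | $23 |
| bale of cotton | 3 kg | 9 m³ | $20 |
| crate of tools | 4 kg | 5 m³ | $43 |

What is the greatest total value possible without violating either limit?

$76

Feasible sets respecting both limits:
- drum of solvent+crate of tools: weight 16, volume 12, value 76
- carton of books+crate of tools: weight 11, volume 15, value 66
- bale of cotton+crate of tools: weight 7, volume 14, value 63
Best: $76.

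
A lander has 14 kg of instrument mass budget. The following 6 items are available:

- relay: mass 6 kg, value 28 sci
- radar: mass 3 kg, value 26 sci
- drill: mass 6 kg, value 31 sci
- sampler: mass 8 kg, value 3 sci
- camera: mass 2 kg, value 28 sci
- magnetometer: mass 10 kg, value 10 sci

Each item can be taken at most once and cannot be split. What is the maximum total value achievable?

87 sci

Check high-value combinations within 14 kg:
- relay+drill+camera: mass 6+6+2=14, value 28+31+28=87
- radar+drill+camera: mass 3+6+2=11, value 26+31+28=85
- relay+radar+camera: mass 6+3+2=11, value 28+26+28=82
- drill+camera: mass 6+2=8, value 31+28=59
- relay+drill: mass 6+6=12, value 28+31=59
Best: 87 sci.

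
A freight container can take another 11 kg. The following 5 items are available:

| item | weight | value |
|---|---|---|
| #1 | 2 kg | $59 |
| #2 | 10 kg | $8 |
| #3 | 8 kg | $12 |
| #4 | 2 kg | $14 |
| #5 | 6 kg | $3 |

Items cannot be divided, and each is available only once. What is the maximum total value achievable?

Check high-value combinations within 11 kg:
- #1+#4+#5: weight 2+2+6=10, value 59+14+3=76
- #1+#4: weight 2+2=4, value 59+14=73
- #1+#3: weight 2+8=10, value 59+12=71
- #1+#5: weight 2+6=8, value 59+3=62
Best: $76.

$76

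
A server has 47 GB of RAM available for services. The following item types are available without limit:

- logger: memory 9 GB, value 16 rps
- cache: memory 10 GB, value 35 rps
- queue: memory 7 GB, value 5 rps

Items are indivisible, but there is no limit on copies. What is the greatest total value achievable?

145 rps

Best value-per-unit is cache at 35/10; filling with it alone gives 4×35 = 140.
Optimal mix: 4×cache + 1×queue → memory 47, value 145.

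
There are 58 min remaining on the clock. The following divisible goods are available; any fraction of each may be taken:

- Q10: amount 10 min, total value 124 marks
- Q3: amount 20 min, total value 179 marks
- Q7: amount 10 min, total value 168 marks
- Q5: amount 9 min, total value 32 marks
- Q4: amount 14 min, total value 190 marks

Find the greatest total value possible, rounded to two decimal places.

675.22

Take in order of value per unit:
- Q7 (168/10 per unit): all 10 → value 168, running total 168.00
- Q4 (190/14 per unit): all 14 → value 190, running total 358.00
- Q10 (124/10 per unit): all 10 → value 124, running total 482.00
- Q3 (179/20 per unit): all 20 → value 179, running total 661.00
- Q5 (32/9 per unit): 4 of 9 → value 4×32/9 = 14.2222, running total 675.22
Total 675.22.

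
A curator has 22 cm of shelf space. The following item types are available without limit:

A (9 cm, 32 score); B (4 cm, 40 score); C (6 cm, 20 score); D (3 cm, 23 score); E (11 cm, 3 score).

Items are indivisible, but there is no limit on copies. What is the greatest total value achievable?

Best value-per-unit is B at 40/4; filling with it alone gives 5×40 = 200.
Optimal mix: 4×B + 2×D → length 22, value 206.

206 score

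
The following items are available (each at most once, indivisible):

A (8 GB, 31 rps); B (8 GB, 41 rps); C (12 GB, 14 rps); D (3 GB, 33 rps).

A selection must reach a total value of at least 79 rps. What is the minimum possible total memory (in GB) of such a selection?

Subsets with value ≥ 79, sorted by total memory:
- A+B+D: memory 19, value 105
- B+C+D: memory 23, value 88
- A+B+C: memory 28, value 86
Minimum memory: 19 GB.

19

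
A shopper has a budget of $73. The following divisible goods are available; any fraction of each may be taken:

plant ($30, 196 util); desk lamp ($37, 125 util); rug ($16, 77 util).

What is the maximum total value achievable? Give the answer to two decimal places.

Take in order of value per unit:
- plant (196/30 per unit): all 30 → value 196, running total 196.00
- rug (77/16 per unit): all 16 → value 77, running total 273.00
- desk lamp (125/37 per unit): 27 of 37 → value 27×125/37 = 91.2162, running total 364.22
Total 364.22.

364.22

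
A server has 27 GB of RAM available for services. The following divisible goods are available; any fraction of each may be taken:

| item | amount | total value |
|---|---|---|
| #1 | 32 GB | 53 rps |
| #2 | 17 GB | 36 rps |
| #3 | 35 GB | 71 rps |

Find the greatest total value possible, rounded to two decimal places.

56.29

Take in order of value per unit:
- #2 (36/17 per unit): all 17 → value 36, running total 36.00
- #3 (71/35 per unit): 10 of 35 → value 10×71/35 = 20.2857, running total 56.29
Total 56.29.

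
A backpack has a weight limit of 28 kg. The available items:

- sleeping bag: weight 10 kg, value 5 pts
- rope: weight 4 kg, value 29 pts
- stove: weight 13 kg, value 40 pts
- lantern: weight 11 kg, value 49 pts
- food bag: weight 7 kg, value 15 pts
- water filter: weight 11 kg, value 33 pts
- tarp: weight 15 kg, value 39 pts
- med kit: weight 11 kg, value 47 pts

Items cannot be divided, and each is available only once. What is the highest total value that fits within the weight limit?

125 pts

This is a 0/1 knapsack; check combinations near the capacity.
- rope+lantern+med kit: weight 4+11+11=26, value 29+49+47=125
- rope+stove+lantern: weight 4+13+11=28, value 29+40+49=118
- rope+stove+med kit: weight 4+13+11=28, value 29+40+47=116
- rope+lantern+water filter: weight 4+11+11=26, value 29+49+33=111
Best: 125 pts.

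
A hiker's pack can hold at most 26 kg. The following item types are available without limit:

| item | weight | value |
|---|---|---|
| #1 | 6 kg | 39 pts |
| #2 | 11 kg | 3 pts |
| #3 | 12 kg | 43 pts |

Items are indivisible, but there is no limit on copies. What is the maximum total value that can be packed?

156 pts

Best value-per-unit is #1 at 39/6, and filling with it alone uses weight 4×6=24. No mix of the others beats 4×39 = 156.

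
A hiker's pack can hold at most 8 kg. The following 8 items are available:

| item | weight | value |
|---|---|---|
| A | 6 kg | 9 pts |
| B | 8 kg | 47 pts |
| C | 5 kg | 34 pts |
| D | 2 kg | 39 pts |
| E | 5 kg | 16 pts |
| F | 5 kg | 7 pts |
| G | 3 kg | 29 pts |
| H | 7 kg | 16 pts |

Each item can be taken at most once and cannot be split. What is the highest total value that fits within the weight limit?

This is a 0/1 knapsack; check combinations near the capacity.
- C+D: weight 5+2=7, value 34+39=73
- D+G: weight 2+3=5, value 39+29=68
- C+G: weight 5+3=8, value 34+29=63
- D+E: weight 2+5=7, value 39+16=55
Best: 73 pts.

73 pts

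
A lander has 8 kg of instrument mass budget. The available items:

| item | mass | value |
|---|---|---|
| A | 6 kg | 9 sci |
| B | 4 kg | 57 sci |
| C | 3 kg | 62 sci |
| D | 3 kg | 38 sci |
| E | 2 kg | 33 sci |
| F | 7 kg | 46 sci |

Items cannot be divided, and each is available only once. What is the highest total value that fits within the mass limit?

Check high-value combinations within 8 kg:
- C+D+E: mass 3+3+2=8, value 62+38+33=133
- B+C: mass 4+3=7, value 57+62=119
- C+D: mass 3+3=6, value 62+38=100
- C+E: mass 3+2=5, value 62+33=95
- B+D: mass 4+3=7, value 57+38=95
Best: 133 sci.

133 sci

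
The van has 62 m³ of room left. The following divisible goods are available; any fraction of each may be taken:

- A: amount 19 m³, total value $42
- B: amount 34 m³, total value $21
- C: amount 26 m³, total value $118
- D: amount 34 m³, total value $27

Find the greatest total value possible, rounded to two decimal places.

Take in order of value per unit:
- C (118/26 per unit): all 26 → value 118, running total 118.00
- A (42/19 per unit): all 19 → value 42, running total 160.00
- D (27/34 per unit): 17 of 34 → value 17×27/34 = 13.5000, running total 173.50
Total 173.50.

173.50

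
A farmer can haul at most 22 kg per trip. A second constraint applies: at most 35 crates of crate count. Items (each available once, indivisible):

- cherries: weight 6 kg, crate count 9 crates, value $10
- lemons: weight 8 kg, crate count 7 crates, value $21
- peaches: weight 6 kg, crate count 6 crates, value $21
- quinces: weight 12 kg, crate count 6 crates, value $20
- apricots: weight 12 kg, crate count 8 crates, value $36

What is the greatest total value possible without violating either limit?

$57

Feasible sets respecting both limits:
- lemons+apricots: weight 20, crate count 15, value 57
- peaches+apricots: weight 18, crate count 14, value 57
- cherries+lemons+peaches: weight 20, crate count 22, value 52
Best: $57.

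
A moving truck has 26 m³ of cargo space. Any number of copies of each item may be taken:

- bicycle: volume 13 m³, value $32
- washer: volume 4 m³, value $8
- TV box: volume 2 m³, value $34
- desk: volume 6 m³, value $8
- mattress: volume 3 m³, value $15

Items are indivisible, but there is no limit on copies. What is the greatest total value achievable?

$442

Best value-per-unit is TV box at 34/2, and filling with it alone uses volume 13×2=26. No mix of the others beats 13×34 = 442.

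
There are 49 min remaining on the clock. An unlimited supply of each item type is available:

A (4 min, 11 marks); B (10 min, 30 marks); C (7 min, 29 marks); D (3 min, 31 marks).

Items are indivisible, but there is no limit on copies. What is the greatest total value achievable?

Best value-per-unit is D at 31/3, and filling with it alone uses time 16×3=48. No mix of the others beats 16×31 = 496.

496 marks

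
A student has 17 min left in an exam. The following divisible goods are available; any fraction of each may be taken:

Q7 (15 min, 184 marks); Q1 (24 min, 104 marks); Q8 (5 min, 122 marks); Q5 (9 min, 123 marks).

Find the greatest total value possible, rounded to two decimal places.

Take in order of value per unit:
- Q8 (122/5 per unit): all 5 → value 122, running total 122.00
- Q5 (123/9 per unit): all 9 → value 123, running total 245.00
- Q7 (184/15 per unit): 3 of 15 → value 3×184/15 = 36.8000, running total 281.80
Total 281.80.

281.80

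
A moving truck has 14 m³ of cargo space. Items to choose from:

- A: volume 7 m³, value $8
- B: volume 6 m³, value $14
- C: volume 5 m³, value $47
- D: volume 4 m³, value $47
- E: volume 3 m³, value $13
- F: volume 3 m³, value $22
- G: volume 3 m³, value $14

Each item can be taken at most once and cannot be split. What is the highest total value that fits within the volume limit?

$116

This is a 0/1 knapsack; check combinations near the capacity.
- C+D+F: volume 5+4+3=12, value 47+47+22=116
- C+D+G: volume 5+4+3=12, value 47+47+14=108
- C+D+E: volume 5+4+3=12, value 47+47+13=107
Best: $116.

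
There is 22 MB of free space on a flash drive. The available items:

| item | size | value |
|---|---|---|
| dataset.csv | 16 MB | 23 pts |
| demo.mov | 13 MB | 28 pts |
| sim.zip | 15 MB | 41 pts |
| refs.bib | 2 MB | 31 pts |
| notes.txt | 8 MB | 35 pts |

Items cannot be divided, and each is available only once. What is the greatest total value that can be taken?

Check high-value combinations within 22 MB:
- sim.zip+refs.bib: size 15+2=17, value 41+31=72
- refs.bib+notes.txt: size 2+8=10, value 31+35=66
- demo.mov+notes.txt: size 13+8=21, value 28+35=63
- demo.mov+refs.bib: size 13+2=15, value 28+31=59
Best: 72 pts.

72 pts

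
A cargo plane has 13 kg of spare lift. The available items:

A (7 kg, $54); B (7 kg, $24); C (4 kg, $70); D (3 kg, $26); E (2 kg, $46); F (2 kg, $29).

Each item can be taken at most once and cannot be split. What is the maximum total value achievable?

$171

This is a 0/1 knapsack; check combinations near the capacity.
- C+D+E+F: weight 4+3+2+2=11, value 70+26+46+29=171
- A+C+E: weight 7+4+2=13, value 54+70+46=170
- A+C+F: weight 7+4+2=13, value 54+70+29=153
- C+E+F: weight 4+2+2=8, value 70+46+29=145
- C+D+E: weight 4+3+2=9, value 70+26+46=142
Best: $171.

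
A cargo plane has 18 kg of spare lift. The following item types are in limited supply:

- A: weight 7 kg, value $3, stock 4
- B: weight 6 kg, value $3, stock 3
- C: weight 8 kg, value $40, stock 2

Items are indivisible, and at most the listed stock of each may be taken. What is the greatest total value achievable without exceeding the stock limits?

Best selections within weight 18 and stock limits:
- 2×C: weight 16, value 80
- 1×B + 1×C: weight 14, value 43
Best: $80.

$80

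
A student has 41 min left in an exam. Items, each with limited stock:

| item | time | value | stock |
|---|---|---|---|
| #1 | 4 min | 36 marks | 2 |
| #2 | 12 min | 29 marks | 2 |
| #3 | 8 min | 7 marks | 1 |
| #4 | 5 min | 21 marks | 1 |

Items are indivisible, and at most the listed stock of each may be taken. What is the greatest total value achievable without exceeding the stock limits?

Best selections within time 41 and stock limits:
- 2×#1 + 2×#2 + 1×#4: time 37, value 151
- 2×#1 + 2×#2 + 1×#3: time 40, value 137
- 2×#1 + 2×#2: time 32, value 130
Best: 151 marks.

151 marks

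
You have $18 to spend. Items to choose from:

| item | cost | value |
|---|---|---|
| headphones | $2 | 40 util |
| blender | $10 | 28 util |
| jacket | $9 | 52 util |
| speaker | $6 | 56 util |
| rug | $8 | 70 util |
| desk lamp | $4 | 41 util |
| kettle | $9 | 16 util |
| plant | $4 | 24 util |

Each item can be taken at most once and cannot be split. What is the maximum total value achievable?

This is a 0/1 knapsack; check combinations near the capacity.
- headphones+rug+desk lamp+plant: cost 2+8+4+4=18, value 40+70+41+24=175
- speaker+rug+desk lamp: cost 6+8+4=18, value 56+70+41=167
- headphones+speaker+rug: cost 2+6+8=16, value 40+56+70=166
- headphones+speaker+desk lamp+plant: cost 2+6+4+4=16, value 40+56+41+24=161
Best: 175 util.

175 util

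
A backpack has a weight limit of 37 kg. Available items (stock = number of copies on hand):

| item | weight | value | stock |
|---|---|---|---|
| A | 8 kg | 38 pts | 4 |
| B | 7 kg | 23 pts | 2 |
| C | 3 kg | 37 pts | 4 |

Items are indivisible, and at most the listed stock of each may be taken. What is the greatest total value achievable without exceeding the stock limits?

262 pts

Best selections within weight 37 and stock limits:
- 3×A + 4×C: weight 36, value 262
- 2×A + 1×B + 4×C: weight 35, value 247
Best: 262 pts.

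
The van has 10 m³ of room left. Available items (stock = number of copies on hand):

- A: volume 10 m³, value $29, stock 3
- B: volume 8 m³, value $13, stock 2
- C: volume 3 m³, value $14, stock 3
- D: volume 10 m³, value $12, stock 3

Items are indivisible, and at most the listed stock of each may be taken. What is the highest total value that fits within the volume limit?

$42

Top feasible selections:
- 3×C: volume 9, value 42
- 1×A: volume 10, value 29
Best: $42.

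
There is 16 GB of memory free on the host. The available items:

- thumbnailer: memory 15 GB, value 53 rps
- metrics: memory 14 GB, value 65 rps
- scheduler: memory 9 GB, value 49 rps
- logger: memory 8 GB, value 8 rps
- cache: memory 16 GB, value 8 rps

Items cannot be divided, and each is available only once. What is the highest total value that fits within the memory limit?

Check high-value combinations within 16 GB:
- metrics: memory 14, value 65
- thumbnailer: memory 15, value 53
- scheduler: memory 9, value 49
- logger: memory 8, value 8
- cache: memory 16, value 8
Best: 65 rps.

65 rps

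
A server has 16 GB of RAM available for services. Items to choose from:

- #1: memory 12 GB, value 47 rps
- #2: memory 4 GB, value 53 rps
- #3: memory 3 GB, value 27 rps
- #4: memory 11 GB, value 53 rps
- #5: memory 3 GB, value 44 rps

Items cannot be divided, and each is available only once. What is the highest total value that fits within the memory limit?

124 rps

Check high-value combinations within 16 GB:
- #2+#3+#5: memory 4+3+3=10, value 53+27+44=124
- #2+#4: memory 4+11=15, value 53+53=106
- #1+#2: memory 12+4=16, value 47+53=100
- #2+#5: memory 4+3=7, value 53+44=97
- #4+#5: memory 11+3=14, value 53+44=97
Best: 124 rps.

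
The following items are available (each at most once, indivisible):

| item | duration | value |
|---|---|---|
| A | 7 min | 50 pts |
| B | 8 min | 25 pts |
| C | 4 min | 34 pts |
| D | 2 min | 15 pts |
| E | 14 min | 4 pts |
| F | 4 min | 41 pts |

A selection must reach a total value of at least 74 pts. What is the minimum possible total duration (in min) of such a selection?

8

Subsets with value ≥ 74, sorted by total duration:
- C+F: duration 8, value 75
- C+D+F: duration 10, value 90
Minimum duration: 8 min.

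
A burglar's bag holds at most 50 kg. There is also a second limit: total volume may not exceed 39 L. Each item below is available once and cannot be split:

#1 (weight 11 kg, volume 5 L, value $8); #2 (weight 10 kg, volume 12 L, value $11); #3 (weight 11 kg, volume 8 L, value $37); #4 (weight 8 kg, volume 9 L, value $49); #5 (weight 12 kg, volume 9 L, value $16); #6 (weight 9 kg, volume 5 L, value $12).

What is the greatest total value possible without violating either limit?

Feasible sets respecting both limits:
- #1+#2+#3+#4+#6: weight 49, volume 39, value 117
- #3+#4+#5+#6: weight 40, volume 31, value 114
- #2+#3+#4+#5: weight 41, volume 38, value 113
Best: $117.

$117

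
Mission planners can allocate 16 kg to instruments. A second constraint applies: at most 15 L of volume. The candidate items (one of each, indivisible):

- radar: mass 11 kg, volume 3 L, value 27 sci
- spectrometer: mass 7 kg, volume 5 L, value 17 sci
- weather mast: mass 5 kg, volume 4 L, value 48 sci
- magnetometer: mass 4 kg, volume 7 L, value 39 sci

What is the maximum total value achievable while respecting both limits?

87 sci

Feasible sets respecting both limits:
- weather mast+magnetometer: mass 9, volume 11, value 87
- radar+weather mast: mass 16, volume 7, value 75
- radar+magnetometer: mass 15, volume 10, value 66
Best: 87 sci.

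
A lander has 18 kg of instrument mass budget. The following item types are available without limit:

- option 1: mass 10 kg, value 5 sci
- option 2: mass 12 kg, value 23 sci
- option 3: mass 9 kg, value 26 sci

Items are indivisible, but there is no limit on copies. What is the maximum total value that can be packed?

Best value-per-unit is option 3 at 26/9, and filling with it alone uses mass 2×9=18. No mix of the others beats 2×26 = 52.

52 sci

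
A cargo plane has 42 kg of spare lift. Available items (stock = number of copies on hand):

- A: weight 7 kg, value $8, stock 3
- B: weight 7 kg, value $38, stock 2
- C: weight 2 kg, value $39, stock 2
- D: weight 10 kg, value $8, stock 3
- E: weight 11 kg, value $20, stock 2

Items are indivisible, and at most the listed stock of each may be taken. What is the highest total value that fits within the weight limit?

$194

Top feasible selections:
- 2×B + 2×C + 2×E: weight 40, value 194
- 1×A + 2×B + 2×C + 1×E: weight 36, value 182
Best: $194.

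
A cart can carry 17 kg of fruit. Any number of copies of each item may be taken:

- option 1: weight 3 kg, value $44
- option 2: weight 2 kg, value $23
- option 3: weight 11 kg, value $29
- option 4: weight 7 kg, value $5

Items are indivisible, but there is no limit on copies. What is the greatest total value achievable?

$243

Best value-per-unit is option 1 at 44/3; filling with it alone gives 5×44 = 220.
Optimal mix: 5×option 1 + 1×option 2 → weight 17, value 243.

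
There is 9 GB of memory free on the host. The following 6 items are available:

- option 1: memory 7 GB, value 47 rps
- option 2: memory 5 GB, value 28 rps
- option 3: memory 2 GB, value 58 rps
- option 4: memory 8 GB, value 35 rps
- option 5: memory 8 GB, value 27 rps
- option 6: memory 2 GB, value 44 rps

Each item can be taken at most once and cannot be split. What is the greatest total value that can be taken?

130 rps

Check high-value combinations within 9 GB:
- option 2+option 3+option 6: memory 5+2+2=9, value 28+58+44=130
- option 1+option 3: memory 7+2=9, value 47+58=105
- option 3+option 6: memory 2+2=4, value 58+44=102
Best: 130 rps.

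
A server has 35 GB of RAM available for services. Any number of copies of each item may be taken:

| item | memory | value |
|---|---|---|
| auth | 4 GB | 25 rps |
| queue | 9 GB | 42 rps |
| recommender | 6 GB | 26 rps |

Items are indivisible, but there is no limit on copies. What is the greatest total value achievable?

Best value-per-unit is auth at 25/4; filling with it alone gives 8×25 = 200.
Optimal mix: 7×auth + 1×recommender → memory 34, value 201.

201 rps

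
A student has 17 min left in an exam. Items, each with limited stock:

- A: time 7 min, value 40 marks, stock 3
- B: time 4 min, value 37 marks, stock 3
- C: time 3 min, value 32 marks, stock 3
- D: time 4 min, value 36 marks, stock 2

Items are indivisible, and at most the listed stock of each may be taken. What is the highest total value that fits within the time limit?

170 marks

Best selections within time 17 and stock limits:
- 2×B + 3×C: time 17, value 170
- 1×B + 3×C + 1×D: time 17, value 169
Best: 170 marks.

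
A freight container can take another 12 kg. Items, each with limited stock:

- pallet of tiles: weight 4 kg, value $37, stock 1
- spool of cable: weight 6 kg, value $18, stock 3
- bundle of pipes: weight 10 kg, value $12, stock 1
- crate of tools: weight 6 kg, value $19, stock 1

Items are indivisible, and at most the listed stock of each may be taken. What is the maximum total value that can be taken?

Top feasible selections:
- 1×pallet of tiles + 1×crate of tools: weight 10, value 56
- 1×pallet of tiles + 1×spool of cable: weight 10, value 55
- 1×pallet of tiles: weight 4, value 37
- 1×spool of cable + 1×crate of tools: weight 12, value 37
Best: $56.

$56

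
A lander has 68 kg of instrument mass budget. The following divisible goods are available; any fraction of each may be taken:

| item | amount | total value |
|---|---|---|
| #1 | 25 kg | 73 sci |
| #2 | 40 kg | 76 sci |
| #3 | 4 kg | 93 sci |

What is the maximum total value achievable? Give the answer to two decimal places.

Take in order of value per unit:
- #3 (93/4 per unit): all 4 → value 93, running total 93.00
- #1 (73/25 per unit): all 25 → value 73, running total 166.00
- #2 (76/40 per unit): 39 of 40 → value 39×76/40 = 74.1000, running total 240.10
Total 240.10.

240.10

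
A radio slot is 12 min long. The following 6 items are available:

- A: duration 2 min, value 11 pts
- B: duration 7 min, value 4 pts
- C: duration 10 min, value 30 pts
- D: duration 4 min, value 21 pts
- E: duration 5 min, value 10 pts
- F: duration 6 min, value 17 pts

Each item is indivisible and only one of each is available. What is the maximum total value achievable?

49 pts

This is a 0/1 knapsack; check combinations near the capacity.
- A+D+F: duration 2+4+6=12, value 11+21+17=49
- A+D+E: duration 2+4+5=11, value 11+21+10=42
- A+C: duration 2+10=12, value 11+30=41
Best: 49 pts.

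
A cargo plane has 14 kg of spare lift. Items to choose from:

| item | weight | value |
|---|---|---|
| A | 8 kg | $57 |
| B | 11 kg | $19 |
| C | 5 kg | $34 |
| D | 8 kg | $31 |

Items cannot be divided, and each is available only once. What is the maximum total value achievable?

$91

Check high-value combinations within 14 kg:
- A+C: weight 8+5=13, value 57+34=91
- C+D: weight 5+8=13, value 34+31=65
- A: weight 8, value 57
Best: $91.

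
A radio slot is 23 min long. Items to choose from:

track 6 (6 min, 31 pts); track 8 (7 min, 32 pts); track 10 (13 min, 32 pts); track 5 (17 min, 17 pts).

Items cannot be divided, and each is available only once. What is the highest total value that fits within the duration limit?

64 pts

This is a 0/1 knapsack; check combinations near the capacity.
- track 8+track 10: duration 7+13=20, value 32+32=64
- track 6+track 8: duration 6+7=13, value 31+32=63
- track 6+track 10: duration 6+13=19, value 31+32=63
- track 6+track 5: duration 6+17=23, value 31+17=48
Best: 64 pts.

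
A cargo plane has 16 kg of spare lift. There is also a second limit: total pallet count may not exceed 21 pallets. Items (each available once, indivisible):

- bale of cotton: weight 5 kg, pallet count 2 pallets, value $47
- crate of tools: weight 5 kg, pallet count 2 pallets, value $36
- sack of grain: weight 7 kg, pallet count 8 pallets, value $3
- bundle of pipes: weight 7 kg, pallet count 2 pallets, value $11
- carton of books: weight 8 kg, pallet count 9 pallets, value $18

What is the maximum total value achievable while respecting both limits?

Feasible sets respecting both limits:
- bale of cotton+crate of tools: weight 10, pallet count 4, value 83
- bale of cotton+carton of books: weight 13, pallet count 11, value 65
- bale of cotton+bundle of pipes: weight 12, pallet count 4, value 58
Best: $83.

$83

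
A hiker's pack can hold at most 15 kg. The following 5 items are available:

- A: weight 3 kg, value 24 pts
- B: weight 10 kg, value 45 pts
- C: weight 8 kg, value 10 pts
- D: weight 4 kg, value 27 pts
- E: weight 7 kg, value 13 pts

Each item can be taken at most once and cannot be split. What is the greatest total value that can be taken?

72 pts

Check high-value combinations within 15 kg:
- B+D: weight 10+4=14, value 45+27=72
- A+B: weight 3+10=13, value 24+45=69
- A+D+E: weight 3+4+7=14, value 24+27+13=64
Best: 72 pts.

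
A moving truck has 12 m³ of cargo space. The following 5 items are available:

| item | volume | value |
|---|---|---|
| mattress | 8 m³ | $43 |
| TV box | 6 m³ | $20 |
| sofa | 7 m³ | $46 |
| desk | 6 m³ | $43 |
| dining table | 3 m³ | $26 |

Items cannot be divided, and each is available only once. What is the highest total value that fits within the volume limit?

$72

This is a 0/1 knapsack; check combinations near the capacity.
- sofa+dining table: volume 7+3=10, value 46+26=72
- desk+dining table: volume 6+3=9, value 43+26=69
- mattress+dining table: volume 8+3=11, value 43+26=69
- TV box+desk: volume 6+6=12, value 20+43=63
- sofa: volume 7, value 46
Best: $72.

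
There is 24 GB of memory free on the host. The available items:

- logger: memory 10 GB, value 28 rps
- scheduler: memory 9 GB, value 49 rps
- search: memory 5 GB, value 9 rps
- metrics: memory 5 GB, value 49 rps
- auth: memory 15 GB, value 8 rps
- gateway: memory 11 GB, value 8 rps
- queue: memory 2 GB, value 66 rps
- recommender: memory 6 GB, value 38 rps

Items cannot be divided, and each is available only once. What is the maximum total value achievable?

202 rps

Check high-value combinations within 24 GB:
- scheduler+metrics+queue+recommender: memory 9+5+2+6=22, value 49+49+66+38=202
- logger+metrics+queue+recommender: memory 10+5+2+6=23, value 28+49+66+38=181
- scheduler+search+metrics+queue: memory 9+5+5+2=21, value 49+9+49+66=173
Best: 202 rps.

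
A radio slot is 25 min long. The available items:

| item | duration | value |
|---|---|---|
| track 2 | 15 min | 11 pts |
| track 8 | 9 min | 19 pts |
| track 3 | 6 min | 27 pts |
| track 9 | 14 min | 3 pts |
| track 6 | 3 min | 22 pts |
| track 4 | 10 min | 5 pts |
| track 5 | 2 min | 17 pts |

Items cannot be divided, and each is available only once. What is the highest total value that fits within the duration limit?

Check high-value combinations within 25 min:
- track 8+track 3+track 6+track 5: duration 9+6+3+2=20, value 19+27+22+17=85
- track 3+track 6+track 4+track 5: duration 6+3+10+2=21, value 27+22+5+17=71
- track 3+track 9+track 6+track 5: duration 6+14+3+2=25, value 27+3+22+17=69
Best: 85 pts.

85 pts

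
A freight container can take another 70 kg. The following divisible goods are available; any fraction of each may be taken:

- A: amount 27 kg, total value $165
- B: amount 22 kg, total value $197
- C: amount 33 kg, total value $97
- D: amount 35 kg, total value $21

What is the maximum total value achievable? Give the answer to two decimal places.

423.73

Take in order of value per unit:
- B (197/22 per unit): all 22 → value 197, running total 197.00
- A (165/27 per unit): all 27 → value 165, running total 362.00
- C (97/33 per unit): 21 of 33 → value 21×97/33 = 61.7273, running total 423.73
Total 423.73.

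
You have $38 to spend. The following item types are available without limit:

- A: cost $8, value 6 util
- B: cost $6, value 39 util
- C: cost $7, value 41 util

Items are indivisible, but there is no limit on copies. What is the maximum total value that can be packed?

Best value-per-unit is B at 39/6; filling with it alone gives 6×39 = 234.
Optimal mix: 4×B + 2×C → cost 38, value 238.

238 util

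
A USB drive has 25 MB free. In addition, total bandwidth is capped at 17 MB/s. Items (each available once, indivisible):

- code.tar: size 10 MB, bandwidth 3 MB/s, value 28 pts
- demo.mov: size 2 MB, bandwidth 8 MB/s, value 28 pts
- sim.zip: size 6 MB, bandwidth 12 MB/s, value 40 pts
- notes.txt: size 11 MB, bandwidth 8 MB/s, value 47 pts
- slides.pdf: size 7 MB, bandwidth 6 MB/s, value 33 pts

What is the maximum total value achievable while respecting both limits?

Feasible sets respecting both limits:
- code.tar+demo.mov+slides.pdf: size 19, bandwidth 17, value 89
- notes.txt+slides.pdf: size 18, bandwidth 14, value 80
- code.tar+notes.txt: size 21, bandwidth 11, value 75
- demo.mov+notes.txt: size 13, bandwidth 16, value 75
Best: 89 pts.

89 pts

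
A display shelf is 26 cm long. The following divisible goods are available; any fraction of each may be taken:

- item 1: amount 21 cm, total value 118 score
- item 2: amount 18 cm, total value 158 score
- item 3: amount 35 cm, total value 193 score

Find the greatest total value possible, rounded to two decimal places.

Take in order of value per unit:
- item 2 (158/18 per unit): all 18 → value 158, running total 158.00
- item 1 (118/21 per unit): 8 of 21 → value 8×118/21 = 44.9524, running total 202.95
Total 202.95.

202.95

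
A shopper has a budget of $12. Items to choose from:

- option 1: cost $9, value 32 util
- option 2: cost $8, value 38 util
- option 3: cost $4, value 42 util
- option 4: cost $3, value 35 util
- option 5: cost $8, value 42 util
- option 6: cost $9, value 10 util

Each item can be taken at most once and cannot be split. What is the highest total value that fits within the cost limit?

This is a 0/1 knapsack; check combinations near the capacity.
- option 3+option 5: cost 4+8=12, value 42+42=84
- option 2+option 3: cost 8+4=12, value 38+42=80
- option 3+option 4: cost 4+3=7, value 42+35=77
- option 4+option 5: cost 3+8=11, value 35+42=77
- option 2+option 4: cost 8+3=11, value 38+35=73
Best: 84 util.

84 util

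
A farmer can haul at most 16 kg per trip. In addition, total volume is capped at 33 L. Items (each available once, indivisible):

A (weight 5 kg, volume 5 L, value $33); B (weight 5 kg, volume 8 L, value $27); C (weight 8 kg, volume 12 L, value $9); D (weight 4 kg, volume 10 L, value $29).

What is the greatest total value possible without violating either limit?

Feasible sets respecting both limits:
- A+B+D: weight 14, volume 23, value 89
- A+D: weight 9, volume 15, value 62
- A+B: weight 10, volume 13, value 60
- B+D: weight 9, volume 18, value 56
Best: $89.

$89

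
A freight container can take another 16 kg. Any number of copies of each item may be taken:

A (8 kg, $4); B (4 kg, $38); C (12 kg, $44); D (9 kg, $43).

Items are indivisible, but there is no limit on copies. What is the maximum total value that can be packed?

$152

Best value-per-unit is B at 38/4, and filling with it alone uses weight 4×4=16. No mix of the others beats 4×38 = 152.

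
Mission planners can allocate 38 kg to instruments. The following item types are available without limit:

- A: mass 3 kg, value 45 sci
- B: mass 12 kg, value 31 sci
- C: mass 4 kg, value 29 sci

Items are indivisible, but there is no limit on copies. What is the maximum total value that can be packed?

Best value-per-unit is A at 45/3, and filling with it alone uses mass 12×3=36. No mix of the others beats 12×45 = 540.

540 sci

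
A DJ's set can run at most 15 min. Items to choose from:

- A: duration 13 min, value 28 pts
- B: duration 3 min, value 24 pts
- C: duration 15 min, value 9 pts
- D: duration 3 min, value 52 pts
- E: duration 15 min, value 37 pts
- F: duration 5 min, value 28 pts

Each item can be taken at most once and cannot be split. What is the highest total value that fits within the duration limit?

Check high-value combinations within 15 min:
- B+D+F: duration 3+3+5=11, value 24+52+28=104
- D+F: duration 3+5=8, value 52+28=80
- B+D: duration 3+3=6, value 24+52=76
Best: 104 pts.

104 pts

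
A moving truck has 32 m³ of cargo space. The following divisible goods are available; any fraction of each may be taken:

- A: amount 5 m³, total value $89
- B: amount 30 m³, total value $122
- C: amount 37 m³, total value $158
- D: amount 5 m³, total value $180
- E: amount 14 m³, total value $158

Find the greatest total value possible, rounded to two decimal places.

Take in order of value per unit:
- D (180/5 per unit): all 5 → value 180, running total 180.00
- A (89/5 per unit): all 5 → value 89, running total 269.00
- E (158/14 per unit): all 14 → value 158, running total 427.00
- C (158/37 per unit): 8 of 37 → value 8×158/37 = 34.1622, running total 461.16
Total 461.16.

461.16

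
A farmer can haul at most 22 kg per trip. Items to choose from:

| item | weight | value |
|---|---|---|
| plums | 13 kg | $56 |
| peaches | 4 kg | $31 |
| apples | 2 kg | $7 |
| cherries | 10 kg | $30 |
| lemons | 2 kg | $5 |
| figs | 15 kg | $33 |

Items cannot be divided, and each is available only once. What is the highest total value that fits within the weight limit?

Check high-value combinations within 22 kg:
- plums+peaches+apples+lemons: weight 13+4+2+2=21, value 56+31+7+5=99
- plums+peaches+apples: weight 13+4+2=19, value 56+31+7=94
- plums+peaches+lemons: weight 13+4+2=19, value 56+31+5=92
Best: $99.

$99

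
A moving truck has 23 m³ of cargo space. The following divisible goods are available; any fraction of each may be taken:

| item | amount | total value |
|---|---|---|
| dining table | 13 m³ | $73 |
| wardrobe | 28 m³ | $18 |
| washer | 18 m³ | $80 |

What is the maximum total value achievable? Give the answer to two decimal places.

Take in order of value per unit:
- dining table (73/13 per unit): all 13 → value 73, running total 73.00
- washer (80/18 per unit): 10 of 18 → value 10×80/18 = 44.4444, running total 117.44
Total 117.44.

117.44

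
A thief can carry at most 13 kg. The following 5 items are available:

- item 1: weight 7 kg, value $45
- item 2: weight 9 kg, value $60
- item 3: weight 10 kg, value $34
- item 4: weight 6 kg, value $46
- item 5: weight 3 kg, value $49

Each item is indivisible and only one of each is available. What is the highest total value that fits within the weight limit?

$109

Check high-value combinations within 13 kg:
- item 2+item 5: weight 9+3=12, value 60+49=109
- item 4+item 5: weight 6+3=9, value 46+49=95
- item 1+item 5: weight 7+3=10, value 45+49=94
Best: $109.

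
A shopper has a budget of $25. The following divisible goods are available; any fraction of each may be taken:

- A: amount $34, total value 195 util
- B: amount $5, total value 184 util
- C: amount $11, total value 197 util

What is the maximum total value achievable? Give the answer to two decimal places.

Take in order of value per unit:
- B (184/5 per unit): all 5 → value 184, running total 184.00
- C (197/11 per unit): all 11 → value 197, running total 381.00
- A (195/34 per unit): 9 of 34 → value 9×195/34 = 51.6176, running total 432.62
Total 432.62.

432.62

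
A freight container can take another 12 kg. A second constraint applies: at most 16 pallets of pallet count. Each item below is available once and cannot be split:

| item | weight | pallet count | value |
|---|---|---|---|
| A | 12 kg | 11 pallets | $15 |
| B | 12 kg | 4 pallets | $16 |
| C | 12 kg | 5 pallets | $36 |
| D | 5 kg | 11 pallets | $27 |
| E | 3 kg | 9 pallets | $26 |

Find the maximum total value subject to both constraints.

$36

Feasible sets respecting both limits:
- C: weight 12, pallet count 5, value 36
- D: weight 5, pallet count 11, value 27
- E: weight 3, pallet count 9, value 26
- B: weight 12, pallet count 4, value 16
Best: $36.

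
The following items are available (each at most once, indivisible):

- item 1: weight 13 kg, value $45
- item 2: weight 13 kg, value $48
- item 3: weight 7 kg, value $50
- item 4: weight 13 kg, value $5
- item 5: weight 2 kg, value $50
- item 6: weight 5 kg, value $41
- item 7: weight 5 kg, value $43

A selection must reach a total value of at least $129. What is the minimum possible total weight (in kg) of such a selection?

Subsets with value ≥ 129, sorted by total weight:
- item 5+item 6+item 7: weight 12, value 134
- item 3+item 5+item 7: weight 14, value 143
- item 3+item 5+item 6: weight 14, value 141
Minimum weight: 12 kg.

12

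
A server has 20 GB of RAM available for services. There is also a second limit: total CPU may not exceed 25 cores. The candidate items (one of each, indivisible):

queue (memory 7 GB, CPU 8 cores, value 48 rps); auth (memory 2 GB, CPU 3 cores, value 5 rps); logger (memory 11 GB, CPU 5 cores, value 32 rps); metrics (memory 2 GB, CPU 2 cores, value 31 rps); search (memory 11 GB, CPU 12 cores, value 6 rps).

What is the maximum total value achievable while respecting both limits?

Feasible sets respecting both limits:
- queue+logger+metrics: memory 20, CPU 15, value 111
- queue+auth+logger: memory 20, CPU 16, value 85
- queue+metrics+search: memory 20, CPU 22, value 85
- queue+auth+metrics: memory 11, CPU 13, value 84
Best: 111 rps.

111 rps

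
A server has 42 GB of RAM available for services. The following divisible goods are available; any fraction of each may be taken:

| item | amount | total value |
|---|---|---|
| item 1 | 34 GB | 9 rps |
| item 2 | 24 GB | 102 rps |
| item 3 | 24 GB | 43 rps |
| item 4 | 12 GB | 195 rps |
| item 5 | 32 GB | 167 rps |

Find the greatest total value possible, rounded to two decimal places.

351.56

Take in order of value per unit:
- item 4 (195/12 per unit): all 12 → value 195, running total 195.00
- item 5 (167/32 per unit): 30 of 32 → value 30×167/32 = 156.5625, running total 351.56
Total 351.56.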